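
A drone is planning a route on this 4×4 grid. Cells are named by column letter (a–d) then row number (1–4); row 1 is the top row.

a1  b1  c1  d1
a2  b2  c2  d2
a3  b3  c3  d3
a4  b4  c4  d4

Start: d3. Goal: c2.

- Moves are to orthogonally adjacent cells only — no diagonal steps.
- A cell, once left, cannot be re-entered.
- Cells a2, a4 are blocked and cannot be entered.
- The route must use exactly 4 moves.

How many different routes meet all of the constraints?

3

Need simple routes of exactly 4 moves from d3 to c2 (Manhattan distance 2, so 1 moves are spent on a detour and 1 undoing it).
Enumerating: d3 d2 d1 c1 c2 | d3 d4 c4 c3 c2 | d3 c3 b3 b2 c2.
That gives 3 routes.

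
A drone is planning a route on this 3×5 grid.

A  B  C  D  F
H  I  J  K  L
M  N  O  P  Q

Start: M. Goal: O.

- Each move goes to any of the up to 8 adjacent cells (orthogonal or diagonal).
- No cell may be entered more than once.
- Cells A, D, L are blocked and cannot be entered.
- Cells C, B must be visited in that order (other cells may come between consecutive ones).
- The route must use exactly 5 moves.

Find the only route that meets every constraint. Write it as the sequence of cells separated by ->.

The waypoints must appear in the order C, B, with no cell reused.
Route from M: 2× up-right (reaching C), left to B, down-right to J, down to O — 5 moves in all.
Check: order respected (C at step 2, B at step 3); 5 moves as required.

M -> I -> C -> B -> J -> O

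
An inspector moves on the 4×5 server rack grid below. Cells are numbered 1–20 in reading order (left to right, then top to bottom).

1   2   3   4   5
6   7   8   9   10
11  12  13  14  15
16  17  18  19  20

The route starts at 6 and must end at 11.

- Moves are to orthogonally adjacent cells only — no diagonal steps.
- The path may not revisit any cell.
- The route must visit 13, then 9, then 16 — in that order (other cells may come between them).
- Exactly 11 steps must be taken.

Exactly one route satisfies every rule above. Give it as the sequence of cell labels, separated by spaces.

6 7 12 13 8 9 14 19 18 17 16 11

The waypoints must appear in the order 13, 9, 16, with no cell reused.
Route from 6: right 1 to 7, down 1 to 12, right 1 to 13, up 1 to 8, right 1 to 9, down 2 to 19, left 3 to 16, up 1 to 11 — 11 moves in all.
Check: order respected (13 at step 3, 9 at step 5, 16 at step 10); 11 moves as required.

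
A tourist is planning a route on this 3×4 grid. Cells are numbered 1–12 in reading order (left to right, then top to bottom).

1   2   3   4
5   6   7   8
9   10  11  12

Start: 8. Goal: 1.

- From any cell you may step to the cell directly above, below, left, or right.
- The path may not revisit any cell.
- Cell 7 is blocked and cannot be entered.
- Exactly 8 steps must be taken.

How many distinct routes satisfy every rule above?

Need simple routes of exactly 8 moves from 8 to 1 (Manhattan distance 4, so 2 moves are spent on a detour and 2 undoing it).
Enumerating: 8 4 3 2 6 10 9 5 1 | 8 12 11 10 9 5 6 2 1.
That gives 2 routes.

2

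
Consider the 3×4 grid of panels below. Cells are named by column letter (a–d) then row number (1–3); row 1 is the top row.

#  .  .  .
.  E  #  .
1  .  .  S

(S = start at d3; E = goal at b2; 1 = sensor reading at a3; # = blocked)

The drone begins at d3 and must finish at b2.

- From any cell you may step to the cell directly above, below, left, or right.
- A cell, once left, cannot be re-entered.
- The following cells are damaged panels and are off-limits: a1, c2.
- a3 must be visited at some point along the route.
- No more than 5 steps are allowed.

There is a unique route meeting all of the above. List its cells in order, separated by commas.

d3, c3, b3, a3, a2, b2

The budget equals the shortest possible length, so every move has to be on a shortest route through the required cells.
Route from d3: 3× left (reaching a3), up to a2, right to b2 — 5 moves in all.
Check: all required cells visited; 5 ≤ 5 moves.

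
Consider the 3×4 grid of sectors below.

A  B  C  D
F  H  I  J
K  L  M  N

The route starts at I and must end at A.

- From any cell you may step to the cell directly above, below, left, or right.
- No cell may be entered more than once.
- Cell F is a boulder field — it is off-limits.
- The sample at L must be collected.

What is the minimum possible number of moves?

Any route passes through L somewhere between I and A. Summing Manhattan distances along the two legs (I → L → A) gives a lower bound of 2 + 3 = 5 moves.
A route of 5 moves achieves this: I → M → L → H → B → A.
Since 5 matches the lower bound, it is optimal.

5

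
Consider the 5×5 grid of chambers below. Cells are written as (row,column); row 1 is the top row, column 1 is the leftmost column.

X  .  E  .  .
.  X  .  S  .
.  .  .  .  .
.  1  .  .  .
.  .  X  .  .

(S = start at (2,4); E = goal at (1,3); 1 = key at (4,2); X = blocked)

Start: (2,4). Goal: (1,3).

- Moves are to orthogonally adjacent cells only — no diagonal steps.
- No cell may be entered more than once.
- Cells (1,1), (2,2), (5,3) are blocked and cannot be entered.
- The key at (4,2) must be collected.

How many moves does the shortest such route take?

Any route passes through (4,2) somewhere between (2,4) and (1,3). Summing Manhattan distances along the two legs ((2,4) → (4,2) → (1,3)) gives a lower bound of 4 + 4 = 8 moves.
A route of 8 moves achieves this: (2,4) → (3,4) → (4,4) → (4,3) → (4,2) → (3,2) → (3,3) → (2,3) → (1,3).
Since 8 matches the lower bound, it is optimal.

8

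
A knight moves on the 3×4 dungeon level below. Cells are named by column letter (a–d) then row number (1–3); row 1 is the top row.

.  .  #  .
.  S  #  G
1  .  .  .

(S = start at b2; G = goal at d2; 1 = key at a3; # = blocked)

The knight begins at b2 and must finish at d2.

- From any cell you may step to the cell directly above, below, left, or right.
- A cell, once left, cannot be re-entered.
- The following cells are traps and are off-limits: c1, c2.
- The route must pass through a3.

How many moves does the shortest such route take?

Any route passes through a3 somewhere between b2 and d2. Summing Manhattan distances along the two legs (b2 → a3 → d2) gives a lower bound of 2 + 4 = 6 moves.
A route of 6 moves achieves this: b2 → a2 → a3 → b3 → c3 → d3 → d2.
Since 6 matches the lower bound, it is optimal.

6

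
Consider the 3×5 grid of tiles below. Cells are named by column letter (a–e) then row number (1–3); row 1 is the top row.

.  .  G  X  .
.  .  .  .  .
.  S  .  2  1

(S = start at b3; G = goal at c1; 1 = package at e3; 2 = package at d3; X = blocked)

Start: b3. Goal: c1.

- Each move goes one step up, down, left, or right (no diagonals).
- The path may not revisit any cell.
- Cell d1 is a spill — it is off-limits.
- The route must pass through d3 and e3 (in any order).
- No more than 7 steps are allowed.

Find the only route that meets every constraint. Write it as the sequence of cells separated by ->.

The budget equals the shortest possible length, so every move has to be on a shortest route through the required cells.
Route from b3: right 3 to e3, up 1 to e2, left 2 to c2, up 1 to c1 — 7 moves in all.
Check: all required cells visited; 7 ≤ 7 moves.

b3 -> c3 -> d3 -> e3 -> e2 -> d2 -> c2 -> c1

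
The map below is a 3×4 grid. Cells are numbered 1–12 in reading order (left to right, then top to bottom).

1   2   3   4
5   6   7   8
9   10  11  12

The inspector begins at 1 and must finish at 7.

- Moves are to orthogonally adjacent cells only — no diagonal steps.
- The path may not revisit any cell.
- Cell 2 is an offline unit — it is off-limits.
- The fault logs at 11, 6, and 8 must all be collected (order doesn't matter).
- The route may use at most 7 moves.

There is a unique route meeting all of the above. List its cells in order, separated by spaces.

Any route must reach 11, 6, and 8 and still end at 7 within 7 moves, so the order of the required stops is forced.
Route from 1: down 1 to 5, right 1 to 6, down 1 to 10, right 2 to 12, up 1 to 8, left 1 to 7 — 7 moves in all.
Check: all required cells visited; 7 ≤ 7 moves.

1 5 6 10 11 12 8 7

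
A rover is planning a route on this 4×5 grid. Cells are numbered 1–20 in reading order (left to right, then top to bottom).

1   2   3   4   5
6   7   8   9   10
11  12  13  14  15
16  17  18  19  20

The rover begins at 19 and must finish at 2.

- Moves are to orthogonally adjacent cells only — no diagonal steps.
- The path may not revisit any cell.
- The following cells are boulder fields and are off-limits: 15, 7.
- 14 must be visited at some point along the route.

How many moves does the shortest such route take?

Any route passes through 14 somewhere between 19 and 2. Summing Manhattan distances along the two legs (19 → 14 → 2) gives a lower bound of 1 + 4 = 5 moves.
A route of 5 moves achieves this: 19 → 14 → 9 → 4 → 3 → 2.
Since 5 matches the lower bound, it is optimal.

5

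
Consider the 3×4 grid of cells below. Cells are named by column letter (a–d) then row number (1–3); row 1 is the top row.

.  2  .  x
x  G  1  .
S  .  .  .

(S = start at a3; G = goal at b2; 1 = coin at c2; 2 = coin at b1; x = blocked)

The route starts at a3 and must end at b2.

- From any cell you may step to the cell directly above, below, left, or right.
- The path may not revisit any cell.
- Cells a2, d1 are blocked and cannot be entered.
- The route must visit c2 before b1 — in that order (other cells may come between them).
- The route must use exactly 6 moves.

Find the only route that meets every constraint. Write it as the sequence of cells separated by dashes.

The waypoints must appear in the order c2, b1, with no cell reused.
Route from a3: 2× right (reaching c3), 2× up (reaching c1), left to b1, down to b2 — 6 moves in all.
Check: order respected (1 at step 3, 2 at step 5); 6 moves as required.

a3 - b3 - c3 - c2 - c1 - b1 - b2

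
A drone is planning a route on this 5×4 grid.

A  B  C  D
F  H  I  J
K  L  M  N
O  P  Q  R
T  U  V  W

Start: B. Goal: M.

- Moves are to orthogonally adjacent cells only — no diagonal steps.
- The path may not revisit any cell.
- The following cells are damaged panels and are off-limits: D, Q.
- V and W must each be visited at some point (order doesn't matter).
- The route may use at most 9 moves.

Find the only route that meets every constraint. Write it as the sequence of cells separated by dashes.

The 9-move cap with required stops at V, W leaves no slack for detours.
Route from B: 4× down (reaching U), 2× right (reaching W), 2× up (reaching N), left to M — 9 moves in all.
Check: all required cells visited; 9 ≤ 9 moves.

B - H - L - P - U - V - W - R - N - M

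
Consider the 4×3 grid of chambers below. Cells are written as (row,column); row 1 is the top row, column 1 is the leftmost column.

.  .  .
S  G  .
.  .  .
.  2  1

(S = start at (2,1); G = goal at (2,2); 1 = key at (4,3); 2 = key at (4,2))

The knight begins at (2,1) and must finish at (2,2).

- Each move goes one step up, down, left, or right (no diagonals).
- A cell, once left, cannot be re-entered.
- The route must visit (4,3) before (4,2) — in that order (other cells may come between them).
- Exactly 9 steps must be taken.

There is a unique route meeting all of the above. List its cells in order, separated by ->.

(2,1) -> (1,1) -> (1,2) -> (1,3) -> (2,3) -> (3,3) -> (4,3) -> (4,2) -> (3,2) -> (2,2)

The waypoints must appear in the order (4,3), (4,2), with no cell reused.
Route from (2,1): up 1 to (1,1), right 2 to (1,3), down 3 to (4,3), left 1 to (4,2), up 2 to (2,2) — 9 moves in all.
Check: order respected (1 at step 6, 2 at step 7); 9 moves as required.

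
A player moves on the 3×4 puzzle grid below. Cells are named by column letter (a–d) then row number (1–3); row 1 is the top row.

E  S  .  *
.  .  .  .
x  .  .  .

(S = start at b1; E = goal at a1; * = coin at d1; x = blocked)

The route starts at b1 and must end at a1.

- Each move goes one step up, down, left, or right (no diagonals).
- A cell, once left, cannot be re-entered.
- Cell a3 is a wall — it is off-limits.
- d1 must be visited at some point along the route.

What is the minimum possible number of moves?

7

Any route passes through d1 somewhere between b1 and a1. Summing Manhattan distances along the two legs (b1 → d1 → a1) gives a lower bound of 2 + 3 = 5 moves.
The shortest route satisfying every rule uses 7 moves: b1 → c1 → d1 → d2 → c2 → b2 → a2 → a1.
The no-revisit rule (legs can't share cells) pushes the minimum above the 5-move bound; an exhaustive check rules out every length from 5 to 6, leaving 7 as the minimum.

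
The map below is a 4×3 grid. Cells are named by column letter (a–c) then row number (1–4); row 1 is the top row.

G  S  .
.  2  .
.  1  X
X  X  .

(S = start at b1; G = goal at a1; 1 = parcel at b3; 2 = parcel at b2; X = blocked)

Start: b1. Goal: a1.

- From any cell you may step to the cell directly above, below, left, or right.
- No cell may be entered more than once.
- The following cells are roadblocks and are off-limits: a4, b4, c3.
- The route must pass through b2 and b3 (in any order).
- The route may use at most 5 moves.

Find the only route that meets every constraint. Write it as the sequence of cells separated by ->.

b1 -> b2 -> b3 -> a3 -> a2 -> a1

Any route must reach b2 and b3 and still end at a1 within 5 moves, so the order of the required stops is forced.
Route from b1: down 2 to b3, left 1 to a3, up 2 to a1 — 5 moves in all.
Check: all required cells visited; 5 ≤ 5 moves.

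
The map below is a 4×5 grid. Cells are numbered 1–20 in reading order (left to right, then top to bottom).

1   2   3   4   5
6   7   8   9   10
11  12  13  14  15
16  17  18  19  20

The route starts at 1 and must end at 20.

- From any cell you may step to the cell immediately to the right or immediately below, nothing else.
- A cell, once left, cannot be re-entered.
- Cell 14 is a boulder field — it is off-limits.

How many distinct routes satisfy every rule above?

A right/down-only route from 1 to 20 makes exactly 3 down-moves and 4 right-moves in some order.
With no other constraints that would be C(7,3) = 35 routes.
Subtract routes through each blocked cell (inclusion–exclusion for overlaps): − through 14: 20 → 15.
That gives 15 routes.

15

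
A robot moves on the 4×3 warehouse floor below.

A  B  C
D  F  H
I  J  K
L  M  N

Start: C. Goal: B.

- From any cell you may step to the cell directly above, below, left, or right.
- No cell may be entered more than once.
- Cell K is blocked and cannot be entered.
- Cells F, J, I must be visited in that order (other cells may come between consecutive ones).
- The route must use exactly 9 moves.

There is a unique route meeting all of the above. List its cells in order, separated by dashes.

The waypoints must appear in the order F, J, I, with no cell reused.
Route from C: down 1 to H, left 1 to F, down 2 to M, left 1 to L, up 3 to A, right 1 to B — 9 moves in all.
Check: order respected (F at step 2, J at step 3, I at step 6); 9 moves as required.

C - H - F - J - M - L - I - D - A - B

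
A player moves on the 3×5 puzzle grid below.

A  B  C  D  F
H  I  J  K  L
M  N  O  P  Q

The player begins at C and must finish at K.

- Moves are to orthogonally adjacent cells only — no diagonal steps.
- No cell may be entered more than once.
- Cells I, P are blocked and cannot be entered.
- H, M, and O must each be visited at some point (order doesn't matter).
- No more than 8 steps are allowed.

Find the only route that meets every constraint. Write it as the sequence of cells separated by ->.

Any route must reach H, M, and O and still end at K within 8 moves, so the order of the required stops is forced.
Route from C: left 2 to A, down 2 to M, right 2 to O, up 1 to J, right 1 to K — 8 moves in all.
Check: all required cells visited; 8 ≤ 8 moves.

C -> B -> A -> H -> M -> N -> O -> J -> K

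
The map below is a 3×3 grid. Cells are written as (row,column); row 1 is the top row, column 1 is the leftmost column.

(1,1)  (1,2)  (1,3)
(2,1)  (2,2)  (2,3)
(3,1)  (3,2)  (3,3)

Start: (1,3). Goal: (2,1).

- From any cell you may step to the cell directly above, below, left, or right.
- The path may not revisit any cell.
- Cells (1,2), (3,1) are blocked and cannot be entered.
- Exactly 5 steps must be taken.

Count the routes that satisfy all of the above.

Need simple routes of exactly 5 moves from (1,3) to (2,1) (Manhattan distance 3, so 1 moves are spent on a detour and 1 undoing it).
Enumerating: (1,3) (2,3) (3,3) (3,2) (2,2) (2,1).
That gives 1 route.

1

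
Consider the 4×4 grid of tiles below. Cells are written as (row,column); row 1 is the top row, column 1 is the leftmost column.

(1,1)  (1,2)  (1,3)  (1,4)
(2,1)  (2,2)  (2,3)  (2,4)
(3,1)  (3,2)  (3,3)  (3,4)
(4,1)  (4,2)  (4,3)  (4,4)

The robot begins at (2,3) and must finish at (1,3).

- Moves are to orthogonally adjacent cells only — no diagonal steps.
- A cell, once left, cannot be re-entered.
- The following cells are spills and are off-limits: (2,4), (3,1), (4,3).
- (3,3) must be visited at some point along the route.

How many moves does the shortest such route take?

Any route passes through (3,3) somewhere between (2,3) and (1,3). Summing Manhattan distances along the two legs ((2,3) → (3,3) → (1,3)) gives a lower bound of 1 + 2 = 3 moves.
The shortest route satisfying every rule uses 5 moves: (2,3) → (3,3) → (3,2) → (2,2) → (1,2) → (1,3).
The no-revisit rule (legs can't share cells) pushes the minimum above the 3-move bound; an exhaustive check rules out every length from 3 to 4, leaving 5 as the minimum.

5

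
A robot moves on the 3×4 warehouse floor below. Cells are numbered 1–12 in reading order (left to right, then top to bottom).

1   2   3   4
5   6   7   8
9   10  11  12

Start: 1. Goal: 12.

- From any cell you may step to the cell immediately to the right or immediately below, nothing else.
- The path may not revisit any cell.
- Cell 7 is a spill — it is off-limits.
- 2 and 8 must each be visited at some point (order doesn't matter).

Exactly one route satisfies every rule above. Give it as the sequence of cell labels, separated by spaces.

Moves only go right or down, so the column and row indices never decrease.
Route from 1: 3× right (reaching 4), 2× down (reaching 12) — 5 moves in all.
Check: all required cells visited.

1 2 3 4 8 12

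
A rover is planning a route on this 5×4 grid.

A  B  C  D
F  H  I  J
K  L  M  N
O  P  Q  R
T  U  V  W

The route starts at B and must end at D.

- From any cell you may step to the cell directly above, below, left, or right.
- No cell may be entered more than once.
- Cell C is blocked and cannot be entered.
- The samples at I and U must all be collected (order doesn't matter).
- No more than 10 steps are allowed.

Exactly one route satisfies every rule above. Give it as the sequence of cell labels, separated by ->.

B -> H -> L -> P -> U -> V -> Q -> M -> I -> J -> D

Any route must reach I and U and still end at D within 10 moves, so the order of the required stops is forced.
Route from B: down 4 to U, right 1 to V, up 3 to I, right 1 to J, up 1 to D — 10 moves in all.
Check: all required cells visited; 10 ≤ 10 moves.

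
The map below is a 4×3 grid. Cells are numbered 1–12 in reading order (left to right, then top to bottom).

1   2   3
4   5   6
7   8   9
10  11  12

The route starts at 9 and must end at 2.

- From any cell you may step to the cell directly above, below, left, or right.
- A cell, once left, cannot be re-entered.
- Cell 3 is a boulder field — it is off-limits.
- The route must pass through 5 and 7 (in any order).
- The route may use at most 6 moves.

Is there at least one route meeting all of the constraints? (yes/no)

yes

One route that works: 9 → 8 → 7 → 4 → 5 → 2.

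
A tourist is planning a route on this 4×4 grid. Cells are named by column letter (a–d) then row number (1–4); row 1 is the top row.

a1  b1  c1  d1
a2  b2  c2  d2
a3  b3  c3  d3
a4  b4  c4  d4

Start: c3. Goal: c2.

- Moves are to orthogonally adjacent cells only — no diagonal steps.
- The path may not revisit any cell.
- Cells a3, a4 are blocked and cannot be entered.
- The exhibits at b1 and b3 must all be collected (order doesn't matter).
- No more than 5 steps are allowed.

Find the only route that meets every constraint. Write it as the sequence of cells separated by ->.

c3 -> b3 -> b2 -> b1 -> c1 -> c2

The budget equals the shortest possible length, so every move has to be on a shortest route through the required cells.
Route from c3: left 1 to b3, up 2 to b1, right 1 to c1, down 1 to c2 — 5 moves in all.
Check: all required cells visited; 5 ≤ 5 moves.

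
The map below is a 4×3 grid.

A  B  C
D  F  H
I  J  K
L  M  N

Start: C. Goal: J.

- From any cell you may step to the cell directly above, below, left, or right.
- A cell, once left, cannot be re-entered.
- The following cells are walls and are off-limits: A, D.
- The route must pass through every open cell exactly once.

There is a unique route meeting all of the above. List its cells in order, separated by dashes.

C - B - F - H - K - N - M - L - I - J

Need to visit all 10 open cells exactly once, starting at C and ending at J.
Cell I has only two open neighbours (L and J), so the path must pass straight through it: one of those is the cell it's entered from and the other is where it exits.
Route from C: left 1 to B, down 1 to F, right 1 to H, down 2 to N, left 2 to L, up 1 to I, right 1 to J — 9 moves in all.
Check: all 10 open cells covered.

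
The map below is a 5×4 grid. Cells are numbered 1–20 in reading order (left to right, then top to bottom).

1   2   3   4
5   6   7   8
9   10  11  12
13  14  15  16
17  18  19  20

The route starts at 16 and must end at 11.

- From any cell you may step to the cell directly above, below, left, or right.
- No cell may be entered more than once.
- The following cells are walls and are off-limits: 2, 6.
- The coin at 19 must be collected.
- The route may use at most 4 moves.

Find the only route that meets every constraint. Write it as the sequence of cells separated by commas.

Any route must reach 19 and still end at 11 within 4 moves, so the order of the required stops is forced.
Route from 16: down to 20, left to 19, 2× up (reaching 11) — 4 moves in all.
Check: all required cells visited; 4 ≤ 4 moves.

16, 20, 19, 15, 11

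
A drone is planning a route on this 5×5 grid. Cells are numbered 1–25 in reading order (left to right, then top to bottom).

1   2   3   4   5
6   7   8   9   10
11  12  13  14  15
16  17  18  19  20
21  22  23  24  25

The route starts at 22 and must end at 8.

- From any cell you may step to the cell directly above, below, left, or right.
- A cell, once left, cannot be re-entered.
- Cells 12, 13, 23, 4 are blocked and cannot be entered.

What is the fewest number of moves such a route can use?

6

The Manhattan distance from 22 to 8 is |5−2| + |2−3| = 4, so at least 4 moves are needed.
That bound ignores the blocked cells. Measuring each leg by the fewest moves that actually steer around them (22→8: 6) raises the lower bound to 6.
A route of 6 moves exists: 22 → 17 → 16 → 11 → 6 → 7 → 8.
Since 6 matches that lower bound, it is optimal.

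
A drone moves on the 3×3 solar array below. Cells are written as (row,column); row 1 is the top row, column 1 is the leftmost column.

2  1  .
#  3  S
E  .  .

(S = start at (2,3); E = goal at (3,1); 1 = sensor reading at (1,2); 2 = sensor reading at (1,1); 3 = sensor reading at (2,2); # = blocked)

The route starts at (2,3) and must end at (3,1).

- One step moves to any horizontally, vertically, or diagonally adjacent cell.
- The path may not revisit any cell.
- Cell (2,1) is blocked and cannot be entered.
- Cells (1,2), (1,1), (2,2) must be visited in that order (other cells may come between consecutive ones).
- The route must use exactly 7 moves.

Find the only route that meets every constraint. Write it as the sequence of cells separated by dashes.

The waypoints must appear in the order (1,2), (1,1), (2,2), with no cell reused.
Route from (2,3): up 1 to (1,3), left 2 to (1,1), down-right 2 to (3,3), left 2 to (3,1) — 7 moves in all.
Check: order respected (1 at step 2, 2 at step 3, 3 at step 4); 7 moves as required.

(2,3) - (1,3) - (1,2) - (1,1) - (2,2) - (3,3) - (3,2) - (3,1)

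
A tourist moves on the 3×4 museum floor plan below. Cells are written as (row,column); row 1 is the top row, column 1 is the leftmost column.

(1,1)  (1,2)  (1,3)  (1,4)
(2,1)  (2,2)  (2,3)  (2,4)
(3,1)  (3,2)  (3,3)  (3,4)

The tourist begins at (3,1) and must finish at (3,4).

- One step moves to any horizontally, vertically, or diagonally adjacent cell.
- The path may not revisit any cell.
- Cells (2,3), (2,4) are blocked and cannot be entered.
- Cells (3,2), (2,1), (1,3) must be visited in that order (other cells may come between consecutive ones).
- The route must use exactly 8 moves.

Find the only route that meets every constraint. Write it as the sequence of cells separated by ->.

(3,1) -> (3,2) -> (2,1) -> (1,1) -> (1,2) -> (1,3) -> (2,2) -> (3,3) -> (3,4)

The waypoints must appear in the order (3,2), (2,1), (1,3), with no cell reused.
Route from (3,1): right 1 to (3,2), up-left 1 to (2,1), up 1 to (1,1), right 2 to (1,3), down-left 1 to (2,2), down-right 1 to (3,3), right 1 to (3,4) — 8 moves in all.
Check: order respected ((3,2) at step 1, (2,1) at step 2, (1,3) at step 5); 8 moves as required.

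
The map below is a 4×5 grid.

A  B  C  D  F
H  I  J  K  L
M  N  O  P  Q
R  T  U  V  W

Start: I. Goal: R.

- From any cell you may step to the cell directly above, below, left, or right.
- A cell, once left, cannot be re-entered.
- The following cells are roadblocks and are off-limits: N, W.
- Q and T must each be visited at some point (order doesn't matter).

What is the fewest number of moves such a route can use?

Any route passes through Q and T in some order between I and R. Summing Manhattan distances along each leg and taking the cheapest ordering (I → Q → T → R) gives a lower bound of 4 + 4 + 1 = 9 moves.
A route of 9 moves achieves this: I → J → K → L → Q → P → V → U → T → R.
Since 9 matches the lower bound, it is optimal.

9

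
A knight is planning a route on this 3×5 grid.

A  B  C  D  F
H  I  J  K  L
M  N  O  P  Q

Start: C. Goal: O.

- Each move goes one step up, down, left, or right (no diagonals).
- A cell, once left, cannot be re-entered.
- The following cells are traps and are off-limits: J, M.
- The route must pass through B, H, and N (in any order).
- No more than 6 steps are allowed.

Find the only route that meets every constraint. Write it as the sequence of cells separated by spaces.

The budget equals the shortest possible length, so every move has to be on a shortest route through the required cells.
Route from C: left 2 to A, down 1 to H, right 1 to I, down 1 to N, right 1 to O — 6 moves in all.
Check: all required cells visited; 6 ≤ 6 moves.

C B A H I N O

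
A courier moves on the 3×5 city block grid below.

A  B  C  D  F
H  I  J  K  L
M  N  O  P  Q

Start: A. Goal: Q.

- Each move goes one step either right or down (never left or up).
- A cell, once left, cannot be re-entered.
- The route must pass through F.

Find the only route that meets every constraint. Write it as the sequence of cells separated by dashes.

Moves only go right or down, so the column and row indices never decrease.
Route from A: right 4 to F, down 2 to Q — 6 moves in all.
Check: all required cells visited.

A - B - C - D - F - L - Q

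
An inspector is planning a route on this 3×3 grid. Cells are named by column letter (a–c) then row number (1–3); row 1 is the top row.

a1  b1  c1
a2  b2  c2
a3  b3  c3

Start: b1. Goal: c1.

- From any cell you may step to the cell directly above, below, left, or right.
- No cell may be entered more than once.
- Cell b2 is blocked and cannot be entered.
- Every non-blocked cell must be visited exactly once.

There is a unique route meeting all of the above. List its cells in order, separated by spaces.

b1 a1 a2 a3 b3 c3 c2 c1

Need to visit all 8 open cells exactly once, starting at b1 and ending at c1.
Cell c2 has only two open neighbours (c1 and c3), so the path must pass straight through it: one of those is the cell it's entered from and the other is where it exits.
Route from b1: left 1 to a1, down 2 to a3, right 2 to c3, up 2 to c1 — 7 moves in all.
Check: all 8 open cells covered.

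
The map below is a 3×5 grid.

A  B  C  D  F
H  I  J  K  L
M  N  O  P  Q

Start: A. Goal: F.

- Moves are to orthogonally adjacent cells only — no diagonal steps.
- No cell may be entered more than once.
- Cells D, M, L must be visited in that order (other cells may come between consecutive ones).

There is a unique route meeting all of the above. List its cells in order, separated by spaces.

The waypoints must appear in the order D, M, L, with no cell reused.
Route from A: 3× right (reaching D), down to K, 3× left (reaching H), down to M, 4× right (reaching Q), 2× up (reaching F) — 14 moves in all.
Check: order respected (D at step 3, M at step 8, L at step 13).

A B C D K J I H M N O P Q L F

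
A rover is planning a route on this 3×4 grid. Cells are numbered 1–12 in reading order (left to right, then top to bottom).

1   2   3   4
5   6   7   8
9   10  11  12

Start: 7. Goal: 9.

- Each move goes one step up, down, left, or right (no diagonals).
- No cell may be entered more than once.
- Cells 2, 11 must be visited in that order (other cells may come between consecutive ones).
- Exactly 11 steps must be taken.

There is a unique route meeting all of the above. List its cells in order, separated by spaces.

The waypoints must appear in the order 2, 11, with no cell reused.
Route from 7: 2× left (reaching 5), up to 1, 3× right (reaching 4), 2× down (reaching 12), 3× left (reaching 9) — 11 moves in all.
Check: order respected (2 at step 4, 11 at step 9); 11 moves as required.

7 6 5 1 2 3 4 8 12 11 10 9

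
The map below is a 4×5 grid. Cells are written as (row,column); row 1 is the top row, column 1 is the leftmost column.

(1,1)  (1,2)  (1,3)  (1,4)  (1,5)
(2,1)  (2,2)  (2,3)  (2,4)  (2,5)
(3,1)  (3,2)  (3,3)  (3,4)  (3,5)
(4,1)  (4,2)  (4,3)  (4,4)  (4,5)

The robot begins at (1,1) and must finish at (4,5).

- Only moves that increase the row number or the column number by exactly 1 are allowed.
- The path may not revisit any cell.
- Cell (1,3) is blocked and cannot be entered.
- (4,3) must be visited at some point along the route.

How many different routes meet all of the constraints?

A right/down-only route from (1,1) to (4,5) makes exactly 3 down-moves and 4 right-moves in some order.
With no other constraints that would be C(7,3) = 35 routes.
Split at (4,3) and multiply the segment counts (each segment already excludes blocked cells): (1,1)→(4,3): 9; (4,3)→(4,5): 1; product = 9.
That gives 9 routes.

9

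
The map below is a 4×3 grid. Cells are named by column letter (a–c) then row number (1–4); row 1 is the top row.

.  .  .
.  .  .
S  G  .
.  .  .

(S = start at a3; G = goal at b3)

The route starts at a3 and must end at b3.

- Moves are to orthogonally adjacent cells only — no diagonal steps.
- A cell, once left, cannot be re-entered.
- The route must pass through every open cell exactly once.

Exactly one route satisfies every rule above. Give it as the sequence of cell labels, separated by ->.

Need to visit all 12 open cells exactly once, starting at a3 and ending at b3.
Cell a4 has only two open neighbours (a3 and b4), so the path must pass straight through it: one of those is the cell it's entered from and the other is where it exits.
Route from a3: down 1 to a4, right 2 to c4, up 3 to c1, left 2 to a1, down 1 to a2, right 1 to b2, down 1 to b3 — 11 moves in all.
Check: all 12 open cells covered.

a3 -> a4 -> b4 -> c4 -> c3 -> c2 -> c1 -> b1 -> a1 -> a2 -> b2 -> b3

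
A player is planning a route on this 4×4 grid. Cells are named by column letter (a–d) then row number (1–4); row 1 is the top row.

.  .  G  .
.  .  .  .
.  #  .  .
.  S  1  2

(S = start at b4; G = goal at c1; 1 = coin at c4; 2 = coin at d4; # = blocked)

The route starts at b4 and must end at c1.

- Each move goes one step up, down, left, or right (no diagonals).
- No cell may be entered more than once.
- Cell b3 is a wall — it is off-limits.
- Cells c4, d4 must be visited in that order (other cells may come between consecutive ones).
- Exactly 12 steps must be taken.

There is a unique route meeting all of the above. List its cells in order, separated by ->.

The waypoints must appear in the order c4, d4, with no cell reused.
Route from b4: left 1 to a4, up 2 to a2, right 2 to c2, down 2 to c4, right 1 to d4, up 3 to d1, left 1 to c1 — 12 moves in all.
Check: order respected (1 at step 7, 2 at step 8); 12 moves as required.

b4 -> a4 -> a3 -> a2 -> b2 -> c2 -> c3 -> c4 -> d4 -> d3 -> d2 -> d1 -> c1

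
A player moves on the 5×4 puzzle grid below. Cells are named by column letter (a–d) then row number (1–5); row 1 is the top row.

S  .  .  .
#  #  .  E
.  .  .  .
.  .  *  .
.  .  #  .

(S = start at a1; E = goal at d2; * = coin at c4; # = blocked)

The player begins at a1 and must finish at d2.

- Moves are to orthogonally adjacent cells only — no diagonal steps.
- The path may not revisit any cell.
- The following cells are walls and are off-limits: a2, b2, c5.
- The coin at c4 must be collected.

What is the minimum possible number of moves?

8

Any route passes through c4 somewhere between a1 and d2. Summing Manhattan distances along the two legs (a1 → c4 → d2) gives a lower bound of 5 + 3 = 8 moves.
A route of 8 moves achieves this: a1 → b1 → c1 → c2 → c3 → c4 → d4 → d3 → d2.
Since 8 matches the lower bound, it is optimal.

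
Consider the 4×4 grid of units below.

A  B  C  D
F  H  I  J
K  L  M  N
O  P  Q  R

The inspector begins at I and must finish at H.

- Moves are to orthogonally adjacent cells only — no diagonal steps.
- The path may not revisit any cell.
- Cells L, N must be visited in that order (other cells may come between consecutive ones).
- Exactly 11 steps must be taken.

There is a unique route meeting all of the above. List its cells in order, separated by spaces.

I M L P Q R N J D C B H

The waypoints must appear in the order L, N, with no cell reused.
Route from I: down 1 to M, left 1 to L, down 1 to P, right 2 to R, up 3 to D, left 2 to B, down 1 to H — 11 moves in all.
Check: order respected (L at step 2, N at step 6); 11 moves as required.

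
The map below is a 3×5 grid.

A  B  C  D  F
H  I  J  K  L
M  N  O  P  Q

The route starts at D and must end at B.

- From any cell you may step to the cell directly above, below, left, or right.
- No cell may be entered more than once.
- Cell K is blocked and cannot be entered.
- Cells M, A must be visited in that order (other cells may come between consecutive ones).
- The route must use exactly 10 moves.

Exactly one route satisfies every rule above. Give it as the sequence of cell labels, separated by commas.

D, F, L, Q, P, O, N, M, H, A, B

The waypoints must appear in the order M, A, with no cell reused.
Route from D: right 1 to F, down 2 to Q, left 4 to M, up 2 to A, right 1 to B — 10 moves in all.
Check: order respected (M at step 7, A at step 9); 10 moves as required.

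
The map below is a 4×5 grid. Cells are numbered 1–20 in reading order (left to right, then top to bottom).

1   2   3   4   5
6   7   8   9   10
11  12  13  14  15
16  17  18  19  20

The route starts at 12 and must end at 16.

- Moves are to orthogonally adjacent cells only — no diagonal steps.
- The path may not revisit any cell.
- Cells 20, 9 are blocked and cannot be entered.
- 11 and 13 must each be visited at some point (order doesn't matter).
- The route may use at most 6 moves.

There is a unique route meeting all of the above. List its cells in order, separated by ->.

12 -> 13 -> 8 -> 7 -> 6 -> 11 -> 16

Any route must reach 11 and 13 and still end at 16 within 6 moves, so the order of the required stops is forced.
Route from 12: right 1 to 13, up 1 to 8, left 2 to 6, down 2 to 16 — 6 moves in all.
Check: all required cells visited; 6 ≤ 6 moves.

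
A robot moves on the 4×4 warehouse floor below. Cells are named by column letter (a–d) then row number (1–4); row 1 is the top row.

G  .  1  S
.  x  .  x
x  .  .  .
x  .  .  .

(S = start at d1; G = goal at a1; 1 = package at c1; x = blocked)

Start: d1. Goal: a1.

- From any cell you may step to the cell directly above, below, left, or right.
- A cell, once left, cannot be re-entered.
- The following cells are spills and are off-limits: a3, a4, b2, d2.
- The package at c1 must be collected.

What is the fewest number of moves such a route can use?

3

Any route passes through c1 somewhere between d1 and a1. Summing Manhattan distances along the two legs (d1 → c1 → a1) gives a lower bound of 1 + 2 = 3 moves.
A route of 3 moves achieves this: d1 → c1 → b1 → a1.
Since 3 matches the lower bound, it is optimal.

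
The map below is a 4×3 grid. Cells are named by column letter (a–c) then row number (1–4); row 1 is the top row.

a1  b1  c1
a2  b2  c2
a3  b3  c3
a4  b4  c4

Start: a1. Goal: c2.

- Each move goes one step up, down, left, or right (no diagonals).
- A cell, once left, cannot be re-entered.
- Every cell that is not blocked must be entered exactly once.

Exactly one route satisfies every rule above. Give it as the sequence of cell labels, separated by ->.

Need to visit all 12 open cells exactly once, starting at a1 and ending at c2.
Cell c4 has only two open neighbours (c3 and b4), so the path must pass straight through it: one of those is the cell it's entered from and the other is where it exits.
Route from a1: down 3 to a4, right 2 to c4, up 1 to c3, left 1 to b3, up 2 to b1, right 1 to c1, down 1 to c2 — 11 moves in all.
Check: all 12 open cells covered.

a1 -> a2 -> a3 -> a4 -> b4 -> c4 -> c3 -> b3 -> b2 -> b1 -> c1 -> c2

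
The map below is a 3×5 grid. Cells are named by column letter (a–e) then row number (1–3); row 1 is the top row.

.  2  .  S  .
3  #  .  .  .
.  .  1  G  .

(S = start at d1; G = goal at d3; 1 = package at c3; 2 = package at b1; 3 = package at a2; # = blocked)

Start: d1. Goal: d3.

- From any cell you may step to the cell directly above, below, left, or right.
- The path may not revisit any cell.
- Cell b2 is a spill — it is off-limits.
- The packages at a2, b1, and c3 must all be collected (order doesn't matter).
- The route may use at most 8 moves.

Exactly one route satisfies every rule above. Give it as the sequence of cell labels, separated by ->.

d1 -> c1 -> b1 -> a1 -> a2 -> a3 -> b3 -> c3 -> d3

The 8-move cap with required stops at a2, b1, c3 leaves no slack for detours.
Route from d1: left 3 to a1, down 2 to a3, right 3 to d3 — 8 moves in all.
Check: all required cells visited; 8 ≤ 8 moves.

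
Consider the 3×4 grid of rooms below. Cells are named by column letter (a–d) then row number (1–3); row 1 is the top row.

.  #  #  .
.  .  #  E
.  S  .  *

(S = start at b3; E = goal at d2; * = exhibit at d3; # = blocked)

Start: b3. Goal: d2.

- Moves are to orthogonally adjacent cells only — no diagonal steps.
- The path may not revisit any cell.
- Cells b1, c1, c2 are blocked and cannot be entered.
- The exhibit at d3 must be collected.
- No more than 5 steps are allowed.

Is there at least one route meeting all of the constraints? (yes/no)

One route that works: b3 → c3 → d3 → d2.

yes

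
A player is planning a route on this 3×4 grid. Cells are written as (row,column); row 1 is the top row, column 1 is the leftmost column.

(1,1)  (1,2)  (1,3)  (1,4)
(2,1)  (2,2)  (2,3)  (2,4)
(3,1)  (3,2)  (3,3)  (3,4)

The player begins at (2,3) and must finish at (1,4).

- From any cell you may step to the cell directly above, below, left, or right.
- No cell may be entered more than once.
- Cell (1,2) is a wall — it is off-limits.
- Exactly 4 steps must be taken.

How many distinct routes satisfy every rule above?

1

Need simple routes of exactly 4 moves from (2,3) to (1,4) (Manhattan distance 2, so 1 moves are spent on a detour and 1 undoing it).
Enumerating: (2,3) (3,3) (3,4) (2,4) (1,4).
That gives 1 route.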